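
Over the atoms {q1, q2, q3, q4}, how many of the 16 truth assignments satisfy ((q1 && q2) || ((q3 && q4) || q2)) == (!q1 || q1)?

Initial set: {(((q1 && q2) || ((q3 && q4) || q2)) == (!q1 || q1))}.
(((q1 && q2) || ((q3 && q4) || q2)) == (!q1 || q1)): β-rule — branch into ((q1 && q2) || ((q3 && q4) || q2)), (!q1 || q1)  //  !((q1 && q2) || ((q3 && q4) || q2)), !(!q1 || q1).
  branch 1 (add ((q1 && q2) || ((q3 && q4) || q2)), (!q1 || q1)):
    ((q1 && q2) || ((q3 && q4) || q2)): β-rule — branch into (q1 && q2)  //  ((q3 && q4) || q2).
      branch 1.1 (add (q1 && q2)):
        (q1 && q2): α-rule — add q1, q2.
        (!q1 || q1): β-rule — branch into !q1  //  q1.
          branch 1.1.1 (add !q1):
            × closes — contains both q1 and !q1.
          branch 1.1.2 (add q1):
            ○ open, literals {q1=T, q2=T}.
      branch 1.2 (add ((q3 && q4) || q2)):
        (!q1 || q1): β-rule — branch into !q1  //  q1.
          branch 1.2.1 (add !q1):
            ((q3 && q4) || q2): β-rule — branch into (q3 && q4)  //  q2.
              branch 1.2.1.1 (add (q3 && q4)):
                (q3 && q4): α-rule — add q3, q4.
                ○ open, literals {q1=F, q3=T, q4=T}.
              branch 1.2.1.2 (add q2):
                ○ open, literals {q1=F, q2=T}.
          branch 1.2.2 (add q1):
            ((q3 && q4) || q2): β-rule — branch into (q3 && q4)  //  q2.
              branch 1.2.2.1 (add (q3 && q4)):
                (q3 && q4): α-rule — add q3, q4.
                ○ open, literals {q1=T, q3=T, q4=T}.
              branch 1.2.2.2 (add q2):
                ○ open, literals {q1=T, q2=T}.
  branch 2 (add !((q1 && q2) || ((q3 && q4) || q2)), !(!q1 || q1)):
    !((q1 && q2) || ((q3 && q4) || q2)): α-rule — add !(q1 && q2), !((q3 && q4) || q2).
    !(!q1 || q1): α-rule — add !!q1, !q1.
    × closes — contains both q1 and !q1.
2 branches closed, 5 open.
Each open branch fixes some atoms; the unmentioned ones are free. Counting distinct full assignments: branch {q1=T, q2=T} (q3, q4) contributes 4 new; branch {q1=F, q3=T, q4=T} (q2) contributes 2 new; branch {q1=F, q2=T} (q3, q4) contributes 3 new; branch {q1=T, q3=T, q4=T} (q2) contributes 1 new; branch {q1=T, q2=T} (q3, q4) contributes 0 new. Total: 10.

10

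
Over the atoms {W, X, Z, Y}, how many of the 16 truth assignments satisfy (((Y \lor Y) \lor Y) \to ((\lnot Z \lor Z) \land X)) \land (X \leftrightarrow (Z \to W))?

Initial set: {((((Y \lor Y) \lor Y) \to ((\lnot Z \lor Z) \land X)) \land (X \leftrightarrow (Z \to W)))}.
((((Y \lor Y) \lor Y) \to ((\lnot Z \lor Z) \land X)) \land (X \leftrightarrow (Z \to W))): α-rule — add (((Y \lor Y) \lor Y) \to ((\lnot Z \lor Z) \land X)), (X \leftrightarrow (Z \to W)).
(((Y \lor Y) \lor Y) \to ((\lnot Z \lor Z) \land X)): β-rule — branch into \lnot ((Y \lor Y) \lor Y)  //  ((\lnot Z \lor Z) \land X).
  branch 1 (add \lnot ((Y \lor Y) \lor Y)):
    \lnot ((Y \lor Y) \lor Y): α-rule — add \lnot (Y \lor Y), \lnot Y.
    \lnot (Y \lor Y): α-rule — add \lnot Y, \lnot Y.
    (X \leftrightarrow (Z \to W)): β-rule — branch into X, (Z \to W)  //  \lnot X, \lnot (Z \to W).
      branch 1.1 (add X, (Z \to W)):
        (Z \to W): β-rule — branch into \lnot Z  //  W.
          branch 1.1.1 (add \lnot Z):
            ○ open, literals {X=true, Y=false, Z=false}.
          branch 1.1.2 (add W):
            ○ open, literals {W=true, X=true, Y=false}.
      branch 1.2 (add \lnot X, \lnot (Z \to W)):
        \lnot (Z \to W): α-rule — add Z, \lnot W.
        ○ open, literals {W=false, X=false, Y=false, Z=true}.
  branch 2 (add ((\lnot Z \lor Z) \land X)):
    ((\lnot Z \lor Z) \land X): α-rule — add (\lnot Z \lor Z), X.
    (X \leftrightarrow (Z \to W)): β-rule — branch into X, (Z \to W)  //  \lnot X, \lnot (Z \to W).
      branch 2.1 (add X, (Z \to W)):
        (\lnot Z \lor Z): β-rule — branch into \lnot Z  //  Z.
          branch 2.1.1 (add \lnot Z):
            (Z \to W): β-rule — branch into \lnot Z  //  W.
              branch 2.1.1.1 (add \lnot Z):
                ○ open, literals {X=true, Z=false}.
              branch 2.1.1.2 (add W):
                ○ open, literals {W=true, X=true, Z=false}.
          branch 2.1.2 (add Z):
            (Z \to W): β-rule — branch into \lnot Z  //  W.
              branch 2.1.2.1 (add \lnot Z):
                × closes — contains both Z and \lnot Z.
              branch 2.1.2.2 (add W):
                ○ open, literals {W=true, X=true, Z=true}.
      branch 2.2 (add \lnot X, \lnot (Z \to W)):
        × closes — contains both X and \lnot X.
2 branches closed, 6 open.
Each open branch fixes some atoms; the unmentioned ones are free. Counting distinct full assignments: branch {X=true, Y=false, Z=false} (W) contributes 2 new; branch {W=true, X=true, Y=false} (Z) contributes 1 new; branch {W=false, X=false, Y=false, Z=true} (none free) contributes 1 new; branch {X=true, Z=false} (W, Y) contributes 2 new; branch {W=true, X=true, Z=false} (Y) contributes 0 new; branch {W=true, X=true, Z=true} (Y) contributes 1 new. Total: 7.

7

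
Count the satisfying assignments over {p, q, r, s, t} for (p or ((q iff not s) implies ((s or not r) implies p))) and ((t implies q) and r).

Initial set: {((p or ((q iff not s) implies ((s or not r) implies p))) and ((t implies q) and r))}.
((p or ((q iff not s) implies ((s or not r) implies p))) and ((t implies q) and r)): α-rule — add (p or ((q iff not s) implies ((s or not r) implies p))), ((t implies q) and r).
((t implies q) and r): α-rule — add (t implies q), r.
(p or ((q iff not s) implies ((s or not r) implies p))): β-rule — branch into p  //  ((q iff not s) implies ((s or not r) implies p)).
  branch 1 (add p):
    (t implies q): β-rule — branch into not t  //  q.
      branch 1.1 (add not t):
        ○ open, literals {p=T, r=T, t=F}.
      branch 1.2 (add q):
        ○ open, literals {p=T, q=T, r=T}.
  branch 2 (add ((q iff not s) implies ((s or not r) implies p))):
    (t implies q): β-rule — branch into not t  //  q.
      branch 2.1 (add not t):
        ((q iff not s) implies ((s or not r) implies p)): β-rule — branch into not (q iff not s)  //  ((s or not r) implies p).
          branch 2.1.1 (add not (q iff not s)):
            not (q iff not s): β-rule — branch into q, not not s  //  not q, not s.
              branch 2.1.1.1 (add q, not not s):
                ○ open, literals {q=T, r=T, s=T, t=F}.
              branch 2.1.1.2 (add not q, not s):
                ○ open, literals {q=F, r=T, s=F, t=F}.
          branch 2.1.2 (add ((s or not r) implies p)):
            ((s or not r) implies p): β-rule — branch into not (s or not r)  //  p.
              branch 2.1.2.1 (add not (s or not r)):
                not (s or not r): α-rule — add not s, not not r.
                ○ open, literals {r=T, s=F, t=F}.
              branch 2.1.2.2 (add p):
                ○ open, literals {p=T, r=T, t=F}.
      branch 2.2 (add q):
        ((q iff not s) implies ((s or not r) implies p)): β-rule — branch into not (q iff not s)  //  ((s or not r) implies p).
          branch 2.2.1 (add not (q iff not s)):
            not (q iff not s): β-rule — branch into q, not not s  //  not q, not s.
              branch 2.2.1.1 (add q, not not s):
                ○ open, literals {q=T, r=T, s=T}.
              branch 2.2.1.2 (add not q, not s):
                × closes — contains both q and not q.
          branch 2.2.2 (add ((s or not r) implies p)):
            ((s or not r) implies p): β-rule — branch into not (s or not r)  //  p.
              branch 2.2.2.1 (add not (s or not r)):
                not (s or not r): α-rule — add not s, not not r.
                ○ open, literals {q=T, r=T, s=F}.
              branch 2.2.2.2 (add p):
                ○ open, literals {p=T, q=T, r=T}.
1 branch closed, 9 open.
Each open branch fixes some atoms; the unmentioned ones are free. Counting distinct full assignments: branch {p=T, r=T, t=F} (q, s) contributes 4 new; branch {p=T, q=T, r=T} (s, t) contributes 2 new; branch {q=T, r=T, s=T, t=F} (p) contributes 1 new; branch {q=F, r=T, s=F, t=F} (p) contributes 1 new; branch {r=T, s=F, t=F} (p, q) contributes 1 new; branch {p=T, r=T, t=F} (q, s) contributes 0 new; branch {q=T, r=T, s=T} (p, t) contributes 1 new; branch {q=T, r=T, s=F} (p, t) contributes 1 new; branch {p=T, q=T, r=T} (s, t) contributes 0 new. Total: 11.

11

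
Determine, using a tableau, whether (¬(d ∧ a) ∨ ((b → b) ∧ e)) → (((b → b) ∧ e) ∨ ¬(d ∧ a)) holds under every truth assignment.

Assume the negation and expand:
Initial set: {¬((¬(d ∧ a) ∨ ((b → b) ∧ e)) → (((b → b) ∧ e) ∨ ¬(d ∧ a)))}.
¬((¬(d ∧ a) ∨ ((b → b) ∧ e)) → (((b → b) ∧ e) ∨ ¬(d ∧ a))): α-rule — add (¬(d ∧ a) ∨ ((b → b) ∧ e)), ¬(((b → b) ∧ e) ∨ ¬(d ∧ a)).
¬(((b → b) ∧ e) ∨ ¬(d ∧ a)): α-rule — add ¬((b → b) ∧ e), ¬¬(d ∧ a).
¬¬(d ∧ a): α-rule — add d, a.
(¬(d ∧ a) ∨ ((b → b) ∧ e)): β-rule — branch into ¬(d ∧ a)  //  ((b → b) ∧ e).
  branch 1 (add ¬(d ∧ a)):
    ¬((b → b) ∧ e): β-rule — branch into ¬(b → b)  //  ¬e.
      branch 1.1 (add ¬(b → b)):
        ¬(b → b): α-rule — add b, ¬b.
        × closes — contains both b and ¬b.
      branch 1.2 (add ¬e):
        ¬(d ∧ a): β-rule — branch into ¬d  //  ¬a.
          branch 1.2.1 (add ¬d):
            × closes — contains both d and ¬d.
          branch 1.2.2 (add ¬a):
            × closes — contains both a and ¬a.
  branch 2 (add ((b → b) ∧ e)):
    ((b → b) ∧ e): α-rule — add (b → b), e.
    ¬((b → b) ∧ e): β-rule — branch into ¬(b → b)  //  ¬e.
      branch 2.1 (add ¬(b → b)):
        ¬(b → b): α-rule — add b, ¬b.
        × closes — contains both b and ¬b.
      branch 2.2 (add ¬e):
        × closes — contains both e and ¬e.
All 5 branches close.
Every branch closed, so the negation is unsatisfiable and the formula is valid.

Valid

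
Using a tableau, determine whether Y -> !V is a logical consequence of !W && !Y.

Yes

Initial set: {(!W && !Y); !(Y -> !V)}.
(!W && !Y): α-rule — add !W, !Y.
!(Y -> !V): α-rule — add Y, !!V.
× closes — contains both Y and !Y.
All 1 branch closes.
Every branch closed, so the premises entail the conclusion.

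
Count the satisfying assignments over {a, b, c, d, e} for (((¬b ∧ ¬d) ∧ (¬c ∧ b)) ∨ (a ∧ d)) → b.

Initial set: {((((¬b ∧ ¬d) ∧ (¬c ∧ b)) ∨ (a ∧ d)) → b)}.
((((¬b ∧ ¬d) ∧ (¬c ∧ b)) ∨ (a ∧ d)) → b): β-rule — branch into ¬(((¬b ∧ ¬d) ∧ (¬c ∧ b)) ∨ (a ∧ d))  //  b.
  branch 1 (add ¬(((¬b ∧ ¬d) ∧ (¬c ∧ b)) ∨ (a ∧ d))):
    ¬(((¬b ∧ ¬d) ∧ (¬c ∧ b)) ∨ (a ∧ d)): α-rule — add ¬((¬b ∧ ¬d) ∧ (¬c ∧ b)), ¬(a ∧ d).
    ¬((¬b ∧ ¬d) ∧ (¬c ∧ b)): β-rule — branch into ¬(¬b ∧ ¬d)  //  ¬(¬c ∧ b).
      branch 1.1 (add ¬(¬b ∧ ¬d)):
        ¬(a ∧ d): β-rule — branch into ¬a  //  ¬d.
          branch 1.1.1 (add ¬a):
            ¬(¬b ∧ ¬d): β-rule — branch into ¬¬b  //  ¬¬d.
              branch 1.1.1.1 (add ¬¬b):
                ○ open, literals {a=0, b=1}.
              branch 1.1.1.2 (add ¬¬d):
                ○ open, literals {a=0, d=1}.
          branch 1.1.2 (add ¬d):
            ¬(¬b ∧ ¬d): β-rule — branch into ¬¬b  //  ¬¬d.
              branch 1.1.2.1 (add ¬¬b):
                ○ open, literals {b=1, d=0}.
              branch 1.1.2.2 (add ¬¬d):
                × closes — contains both d and ¬d.
      branch 1.2 (add ¬(¬c ∧ b)):
        ¬(a ∧ d): β-rule — branch into ¬a  //  ¬d.
          branch 1.2.1 (add ¬a):
            ¬(¬c ∧ b): β-rule — branch into ¬¬c  //  ¬b.
              branch 1.2.1.1 (add ¬¬c):
                ○ open, literals {a=0, c=1}.
              branch 1.2.1.2 (add ¬b):
                ○ open, literals {a=0, b=0}.
          branch 1.2.2 (add ¬d):
            ¬(¬c ∧ b): β-rule — branch into ¬¬c  //  ¬b.
              branch 1.2.2.1 (add ¬¬c):
                ○ open, literals {c=1, d=0}.
              branch 1.2.2.2 (add ¬b):
                ○ open, literals {b=0, d=0}.
  branch 2 (add b):
    ○ open, literals {b=1}.
1 branch closed, 8 open.
Each open branch fixes some atoms; the unmentioned ones are free. Counting distinct full assignments: branch {a=0, b=1} (c, d, e) contributes 8 new; branch {a=0, d=1} (b, c, e) contributes 4 new; branch {b=1, d=0} (a, c, e) contributes 4 new; branch {a=0, c=1} (b, d, e) contributes 2 new; branch {a=0, b=0} (c, d, e) contributes 2 new; branch {c=1, d=0} (a, b, e) contributes 2 new; branch {b=0, d=0} (a, c, e) contributes 2 new; branch {b=1} (a, c, d, e) contributes 4 new. Total: 28.

28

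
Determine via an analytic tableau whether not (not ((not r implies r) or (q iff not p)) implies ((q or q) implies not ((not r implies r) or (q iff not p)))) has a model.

Initial set: {not (not ((not r implies r) or (q iff not p)) implies ((q or q) implies not ((not r implies r) or (q iff not p))))}.
not (not ((not r implies r) or (q iff not p)) implies ((q or q) implies not ((not r implies r) or (q iff not p)))): α-rule — add not ((not r implies r) or (q iff not p)), not ((q or q) implies not ((not r implies r) or (q iff not p))).
not ((not r implies r) or (q iff not p)): α-rule — add not (not r implies r), not (q iff not p).
not ((q or q) implies not ((not r implies r) or (q iff not p))): α-rule — add (q or q), not not ((not r implies r) or (q iff not p)).
not (not r implies r): α-rule — add not r, not r.
not (q iff not p): β-rule — branch into q, not not p  //  not q, not p.
  branch 1 (add q, not not p):
    (q or q): β-rule — branch into q  //  q.
      branch 1.1 (add q):
        not not ((not r implies r) or (q iff not p)): β-rule — branch into (not r implies r)  //  (q iff not p).
          branch 1.1.1 (add (not r implies r)):
            (not r implies r): β-rule — branch into not not r  //  r.
              branch 1.1.1.1 (add not not r):
                × closes — contains both r and not r.
              branch 1.1.1.2 (add r):
                × closes — contains both r and not r.
          branch 1.1.2 (add (q iff not p)):
            (q iff not p): β-rule — branch into q, not p  //  not q, not not p.
              branch 1.1.2.1 (add q, not p):
                × closes — contains both p and not p.
              branch 1.1.2.2 (add not q, not not p):
                × closes — contains both q and not q.
      branch 1.2 (add q):
        not not ((not r implies r) or (q iff not p)): β-rule — branch into (not r implies r)  //  (q iff not p).
          branch 1.2.1 (add (not r implies r)):
            (not r implies r): β-rule — branch into not not r  //  r.
              branch 1.2.1.1 (add not not r):
                × closes — contains both r and not r.
              branch 1.2.1.2 (add r):
                × closes — contains both r and not r.
          branch 1.2.2 (add (q iff not p)):
            (q iff not p): β-rule — branch into q, not p  //  not q, not not p.
              branch 1.2.2.1 (add q, not p):
                × closes — contains both p and not p.
              branch 1.2.2.2 (add not q, not not p):
                × closes — contains both q and not q.
  branch 2 (add not q, not p):
    (q or q): β-rule — branch into q  //  q.
      branch 2.1 (add q):
        × closes — contains both q and not q.
      branch 2.2 (add q):
        × closes — contains both q and not q.
All 10 branches close.
Every branch closed; the formula is unsatisfiable.

Unsatisfiable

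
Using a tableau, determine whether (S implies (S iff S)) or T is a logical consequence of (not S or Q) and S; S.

Initial set: {((not S or Q) and S); S; not ((S implies (S iff S)) or T)}.
((not S or Q) and S): α-rule — add (not S or Q), S.
not ((S implies (S iff S)) or T): α-rule — add not (S implies (S iff S)), not T.
not (S implies (S iff S)): α-rule — add S, not (S iff S).
(not S or Q): β-rule — branch into not S  //  Q.
  branch 1 (add not S):
    × closes — contains both S and not S.
  branch 2 (add Q):
    not (S iff S): β-rule — branch into S, not S  //  not S, S.
      branch 2.1 (add S, not S):
        × closes — contains both S and not S.
      branch 2.2 (add not S, S):
        × closes — contains both S and not S.
All 3 branches close.
Every branch closed, so the premises entail the conclusion.

Yes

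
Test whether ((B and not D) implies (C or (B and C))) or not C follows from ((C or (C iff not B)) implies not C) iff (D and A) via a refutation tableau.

Initial set: {(((C or (C iff not B)) implies not C) iff (D and A)); not (((B and not D) implies (C or (B and C))) or not C)}.
not (((B and not D) implies (C or (B and C))) or not C): α-rule — add not ((B and not D) implies (C or (B and C))), not not C.
not ((B and not D) implies (C or (B and C))): α-rule — add (B and not D), not (C or (B and C)).
(B and not D): α-rule — add B, not D.
not (C or (B and C)): α-rule — add not C, not (B and C).
× closes — contains both C and not C.
All 1 branch closes.
Every branch closed, so the premises entail the conclusion.

Yes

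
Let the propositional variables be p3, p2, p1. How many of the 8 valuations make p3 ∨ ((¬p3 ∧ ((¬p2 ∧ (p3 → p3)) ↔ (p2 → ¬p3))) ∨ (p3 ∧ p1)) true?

6

Initial set: {(p3 ∨ ((¬p3 ∧ ((¬p2 ∧ (p3 → p3)) ↔ (p2 → ¬p3))) ∨ (p3 ∧ p1)))}.
(p3 ∨ ((¬p3 ∧ ((¬p2 ∧ (p3 → p3)) ↔ (p2 → ¬p3))) ∨ (p3 ∧ p1))): β-rule — branch into p3  //  ((¬p3 ∧ ((¬p2 ∧ (p3 → p3)) ↔ (p2 → ¬p3))) ∨ (p3 ∧ p1)).
  branch 1 (add p3):
    ○ open, literals {p3=true}.
  branch 2 (add ((¬p3 ∧ ((¬p2 ∧ (p3 → p3)) ↔ (p2 → ¬p3))) ∨ (p3 ∧ p1))):
    ((¬p3 ∧ ((¬p2 ∧ (p3 → p3)) ↔ (p2 → ¬p3))) ∨ (p3 ∧ p1)): β-rule — branch into (¬p3 ∧ ((¬p2 ∧ (p3 → p3)) ↔ (p2 → ¬p3)))  //  (p3 ∧ p1).
      branch 2.1 (add (¬p3 ∧ ((¬p2 ∧ (p3 → p3)) ↔ (p2 → ¬p3)))):
        (¬p3 ∧ ((¬p2 ∧ (p3 → p3)) ↔ (p2 → ¬p3))): α-rule — add ¬p3, ((¬p2 ∧ (p3 → p3)) ↔ (p2 → ¬p3)).
        ((¬p2 ∧ (p3 → p3)) ↔ (p2 → ¬p3)): β-rule — branch into (¬p2 ∧ (p3 → p3)), (p2 → ¬p3)  //  ¬(¬p2 ∧ (p3 → p3)), ¬(p2 → ¬p3).
          branch 2.1.1 (add (¬p2 ∧ (p3 → p3)), (p2 → ¬p3)):
            (¬p2 ∧ (p3 → p3)): α-rule — add ¬p2, (p3 → p3).
            (p2 → ¬p3): β-rule — branch into ¬p2  //  ¬p3.
              branch 2.1.1.1 (add ¬p2):
                (p3 → p3): β-rule — branch into ¬p3  //  p3.
                  branch 2.1.1.1.1 (add ¬p3):
                    ○ open, literals {p2=false, p3=false}.
                  branch 2.1.1.1.2 (add p3):
                    × closes — contains both p3 and ¬p3.
              branch 2.1.1.2 (add ¬p3):
                (p3 → p3): β-rule — branch into ¬p3  //  p3.
                  branch 2.1.1.2.1 (add ¬p3):
                    ○ open, literals {p2=false, p3=false}.
                  branch 2.1.1.2.2 (add p3):
                    × closes — contains both p3 and ¬p3.
          branch 2.1.2 (add ¬(¬p2 ∧ (p3 → p3)), ¬(p2 → ¬p3)):
            ¬(p2 → ¬p3): α-rule — add p2, ¬¬p3.
            × closes — contains both p3 and ¬p3.
      branch 2.2 (add (p3 ∧ p1)):
        (p3 ∧ p1): α-rule — add p3, p1.
        ○ open, literals {p1=true, p3=true}.
3 branches closed, 4 open.
Each open branch fixes some atoms; the unmentioned ones are free. Counting distinct full assignments: branch {p3=true} (p2, p1) contributes 4 new; branch {p2=false, p3=false} (p1) contributes 2 new; branch {p2=false, p3=false} (p1) contributes 0 new; branch {p1=true, p3=true} (p2) contributes 0 new. Total: 6.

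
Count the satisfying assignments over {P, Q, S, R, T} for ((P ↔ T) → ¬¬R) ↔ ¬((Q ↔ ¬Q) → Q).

Initial set: {(((P ↔ T) → ¬¬R) ↔ ¬((Q ↔ ¬Q) → Q))}.
(((P ↔ T) → ¬¬R) ↔ ¬((Q ↔ ¬Q) → Q)): β-rule — branch into ((P ↔ T) → ¬¬R), ¬((Q ↔ ¬Q) → Q)  //  ¬((P ↔ T) → ¬¬R), ¬¬((Q ↔ ¬Q) → Q).
  branch 1 (add ((P ↔ T) → ¬¬R), ¬((Q ↔ ¬Q) → Q)):
    ¬((Q ↔ ¬Q) → Q): α-rule — add (Q ↔ ¬Q), ¬Q.
    ((P ↔ T) → ¬¬R): β-rule — branch into ¬(P ↔ T)  //  ¬¬R.
      branch 1.1 (add ¬(P ↔ T)):
        (Q ↔ ¬Q): β-rule — branch into Q, ¬Q  //  ¬Q, ¬¬Q.
          branch 1.1.1 (add Q, ¬Q):
            × closes — contains both Q and ¬Q.
          branch 1.1.2 (add ¬Q, ¬¬Q):
            × closes — contains both Q and ¬Q.
      branch 1.2 (add ¬¬R):
        ¬¬R: drop double negation, giving R.
        (Q ↔ ¬Q): β-rule — branch into Q, ¬Q  //  ¬Q, ¬¬Q.
          branch 1.2.1 (add Q, ¬Q):
            × closes — contains both Q and ¬Q.
          branch 1.2.2 (add ¬Q, ¬¬Q):
            × closes — contains both Q and ¬Q.
  branch 2 (add ¬((P ↔ T) → ¬¬R), ¬¬((Q ↔ ¬Q) → Q)):
    ¬((P ↔ T) → ¬¬R): α-rule — add (P ↔ T), ¬¬¬R.
    ¬¬¬R: drop double negation, giving ¬R.
    ¬¬((Q ↔ ¬Q) → Q): β-rule — branch into ¬(Q ↔ ¬Q)  //  Q.
      branch 2.1 (add ¬(Q ↔ ¬Q)):
        (P ↔ T): β-rule — branch into P, T  //  ¬P, ¬T.
          branch 2.1.1 (add P, T):
            ¬(Q ↔ ¬Q): β-rule — branch into Q, ¬¬Q  //  ¬Q, ¬Q.
              branch 2.1.1.1 (add Q, ¬¬Q):
                ○ open, literals {P=true, Q=true, R=false, T=true}.
              branch 2.1.1.2 (add ¬Q, ¬Q):
                ○ open, literals {P=true, Q=false, R=false, T=true}.
          branch 2.1.2 (add ¬P, ¬T):
            ¬(Q ↔ ¬Q): β-rule — branch into Q, ¬¬Q  //  ¬Q, ¬Q.
              branch 2.1.2.1 (add Q, ¬¬Q):
                ○ open, literals {P=false, Q=true, R=false, T=false}.
              branch 2.1.2.2 (add ¬Q, ¬Q):
                ○ open, literals {P=false, Q=false, R=false, T=false}.
      branch 2.2 (add Q):
        (P ↔ T): β-rule — branch into P, T  //  ¬P, ¬T.
          branch 2.2.1 (add P, T):
            ○ open, literals {P=true, Q=true, R=false, T=true}.
          branch 2.2.2 (add ¬P, ¬T):
            ○ open, literals {P=false, Q=true, R=false, T=false}.
4 branches closed, 6 open.
Each open branch fixes some atoms; the unmentioned ones are free. Counting distinct full assignments: branch {P=true, Q=true, R=false, T=true} (S) contributes 2 new; branch {P=true, Q=false, R=false, T=true} (S) contributes 2 new; branch {P=false, Q=true, R=false, T=false} (S) contributes 2 new; branch {P=false, Q=false, R=false, T=false} (S) contributes 2 new; branch {P=true, Q=true, R=false, T=true} (S) contributes 0 new; branch {P=false, Q=true, R=false, T=false} (S) contributes 0 new. Total: 8.

8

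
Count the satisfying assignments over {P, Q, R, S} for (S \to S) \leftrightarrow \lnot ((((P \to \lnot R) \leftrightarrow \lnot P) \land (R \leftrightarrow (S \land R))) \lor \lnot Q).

Initial set: {((S \to S) \leftrightarrow \lnot ((((P \to \lnot R) \leftrightarrow \lnot P) \land (R \leftrightarrow (S \land R))) \lor \lnot Q))}.
((S \to S) \leftrightarrow \lnot ((((P \to \lnot R) \leftrightarrow \lnot P) \land (R \leftrightarrow (S \land R))) \lor \lnot Q)): β-rule — branch into (S \to S), \lnot ((((P \to \lnot R) \leftrightarrow \lnot P) \land (R \leftrightarrow (S \land R))) \lor \lnot Q)  //  \lnot (S \to S), \lnot \lnot ((((P \to \lnot R) \leftrightarrow \lnot P) \land (R \leftrightarrow (S \land R))) \lor \lnot Q).
  branch 1 (add (S \to S), \lnot ((((P \to \lnot R) \leftrightarrow \lnot P) \land (R \leftrightarrow (S \land R))) \lor \lnot Q)):
    \lnot ((((P \to \lnot R) \leftrightarrow \lnot P) \land (R \leftrightarrow (S \land R))) \lor \lnot Q): α-rule — add \lnot (((P \to \lnot R) \leftrightarrow \lnot P) \land (R \leftrightarrow (S \land R))), \lnot \lnot Q.
    (S \to S): β-rule — branch into \lnot S  //  S.
      branch 1.1 (add \lnot S):
        \lnot (((P \to \lnot R) \leftrightarrow \lnot P) \land (R \leftrightarrow (S \land R))): β-rule — branch into \lnot ((P \to \lnot R) \leftrightarrow \lnot P)  //  \lnot (R \leftrightarrow (S \land R)).
          branch 1.1.1 (add \lnot ((P \to \lnot R) \leftrightarrow \lnot P)):
            \lnot ((P \to \lnot R) \leftrightarrow \lnot P): β-rule — branch into (P \to \lnot R), \lnot \lnot P  //  \lnot (P \to \lnot R), \lnot P.
              branch 1.1.1.1 (add (P \to \lnot R), \lnot \lnot P):
                (P \to \lnot R): β-rule — branch into \lnot P  //  \lnot R.
                  branch 1.1.1.1.1 (add \lnot P):
                    × closes — contains both P and \lnot P.
                  branch 1.1.1.1.2 (add \lnot R):
                    ○ open, literals {P=true, Q=true, R=false, S=false}.
              branch 1.1.1.2 (add \lnot (P \to \lnot R), \lnot P):
                \lnot (P \to \lnot R): α-rule — add P, \lnot \lnot R.
                × closes — contains both P and \lnot P.
          branch 1.1.2 (add \lnot (R \leftrightarrow (S \land R))):
            \lnot (R \leftrightarrow (S \land R)): β-rule — branch into R, \lnot (S \land R)  //  \lnot R, (S \land R).
              branch 1.1.2.1 (add R, \lnot (S \land R)):
                \lnot (S \land R): β-rule — branch into \lnot S  //  \lnot R.
                  branch 1.1.2.1.1 (add \lnot S):
                    ○ open, literals {Q=true, R=true, S=false}.
                  branch 1.1.2.1.2 (add \lnot R):
                    × closes — contains both R and \lnot R.
              branch 1.1.2.2 (add \lnot R, (S \land R)):
                (S \land R): α-rule — add S, R.
                × closes — contains both S and \lnot S.
      branch 1.2 (add S):
        \lnot (((P \to \lnot R) \leftrightarrow \lnot P) \land (R \leftrightarrow (S \land R))): β-rule — branch into \lnot ((P \to \lnot R) \leftrightarrow \lnot P)  //  \lnot (R \leftrightarrow (S \land R)).
          branch 1.2.1 (add \lnot ((P \to \lnot R) \leftrightarrow \lnot P)):
            \lnot ((P \to \lnot R) \leftrightarrow \lnot P): β-rule — branch into (P \to \lnot R), \lnot \lnot P  //  \lnot (P \to \lnot R), \lnot P.
              branch 1.2.1.1 (add (P \to \lnot R), \lnot \lnot P):
                (P \to \lnot R): β-rule — branch into \lnot P  //  \lnot R.
                  branch 1.2.1.1.1 (add \lnot P):
                    × closes — contains both P and \lnot P.
                  branch 1.2.1.1.2 (add \lnot R):
                    ○ open, literals {P=true, Q=true, R=false, S=true}.
              branch 1.2.1.2 (add \lnot (P \to \lnot R), \lnot P):
                \lnot (P \to \lnot R): α-rule — add P, \lnot \lnot R.
                × closes — contains both P and \lnot P.
          branch 1.2.2 (add \lnot (R \leftrightarrow (S \land R))):
            \lnot (R \leftrightarrow (S \land R)): β-rule — branch into R, \lnot (S \land R)  //  \lnot R, (S \land R).
              branch 1.2.2.1 (add R, \lnot (S \land R)):
                \lnot (S \land R): β-rule — branch into \lnot S  //  \lnot R.
                  branch 1.2.2.1.1 (add \lnot S):
                    × closes — contains both S and \lnot S.
                  branch 1.2.2.1.2 (add \lnot R):
                    × closes — contains both R and \lnot R.
              branch 1.2.2.2 (add \lnot R, (S \land R)):
                (S \land R): α-rule — add S, R.
                × closes — contains both R and \lnot R.
  branch 2 (add \lnot (S \to S), \lnot \lnot ((((P \to \lnot R) \leftrightarrow \lnot P) \land (R \leftrightarrow (S \land R))) \lor \lnot Q)):
    \lnot (S \to S): α-rule — add S, \lnot S.
    × closes — contains both S and \lnot S.
10 branches closed, 3 open.
Each open branch fixes some atoms; the unmentioned ones are free. Counting distinct full assignments: branch {P=true, Q=true, R=false, S=false} (none free) contributes 1 new; branch {Q=true, R=true, S=false} (P) contributes 2 new; branch {P=true, Q=true, R=false, S=true} (none free) contributes 1 new. Total: 4.

4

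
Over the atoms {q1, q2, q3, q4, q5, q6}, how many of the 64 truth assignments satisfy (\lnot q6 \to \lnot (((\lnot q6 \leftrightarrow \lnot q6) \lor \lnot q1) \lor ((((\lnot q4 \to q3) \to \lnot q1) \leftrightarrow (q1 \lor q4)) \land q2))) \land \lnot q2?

16

Initial set: {T ((\lnot q6 \to \lnot (((\lnot q6 \leftrightarrow \lnot q6) \lor \lnot q1) \lor ((((\lnot q4 \to q3) \to \lnot q1) \leftrightarrow (q1 \lor q4)) \land q2))) \land \lnot q2)}.
T ((\lnot q6 \to \lnot (((\lnot q6 \leftrightarrow \lnot q6) \lor \lnot q1) \lor ((((\lnot q4 \to q3) \to \lnot q1) \leftrightarrow (q1 \lor q4)) \land q2))) \land \lnot q2): α-rule — add T (\lnot q6 \to \lnot (((\lnot q6 \leftrightarrow \lnot q6) \lor \lnot q1) \lor ((((\lnot q4 \to q3) \to \lnot q1) \leftrightarrow (q1 \lor q4)) \land q2))), T \lnot q2.
T (\lnot q6 \to \lnot (((\lnot q6 \leftrightarrow \lnot q6) \lor \lnot q1) \lor ((((\lnot q4 \to q3) \to \lnot q1) \leftrightarrow (q1 \lor q4)) \land q2))): β-rule — branch into F \lnot q6  //  T \lnot (((\lnot q6 \leftrightarrow \lnot q6) \lor \lnot q1) \lor ((((\lnot q4 \to q3) \to \lnot q1) \leftrightarrow (q1 \lor q4)) \land q2)).
  branch 1 (add F \lnot q6):
    ○ open, literals {q2=0, q6=1}.
  branch 2 (add T \lnot (((\lnot q6 \leftrightarrow \lnot q6) \lor \lnot q1) \lor ((((\lnot q4 \to q3) \to \lnot q1) \leftrightarrow (q1 \lor q4)) \land q2))):
    T \lnot (((\lnot q6 \leftrightarrow \lnot q6) \lor \lnot q1) \lor ((((\lnot q4 \to q3) \to \lnot q1) \leftrightarrow (q1 \lor q4)) \land q2)): α-rule — add F ((\lnot q6 \leftrightarrow \lnot q6) \lor \lnot q1), F ((((\lnot q4 \to q3) \to \lnot q1) \leftrightarrow (q1 \lor q4)) \land q2).
    F ((\lnot q6 \leftrightarrow \lnot q6) \lor \lnot q1): α-rule — add F (\lnot q6 \leftrightarrow \lnot q6), F \lnot q1.
    F ((((\lnot q4 \to q3) \to \lnot q1) \leftrightarrow (q1 \lor q4)) \land q2): β-rule — branch into F (((\lnot q4 \to q3) \to \lnot q1) \leftrightarrow (q1 \lor q4))  //  F q2.
      branch 2.1 (add F (((\lnot q4 \to q3) \to \lnot q1) \leftrightarrow (q1 \lor q4))):
        F (\lnot q6 \leftrightarrow \lnot q6): β-rule — branch into T \lnot q6, F \lnot q6  //  F \lnot q6, T \lnot q6.
          branch 2.1.1 (add T \lnot q6, F \lnot q6):
            × closes — contains both q6 and \lnot q6.
          branch 2.1.2 (add F \lnot q6, T \lnot q6):
            × closes — contains both q6 and \lnot q6.
      branch 2.2 (add F q2):
        F (\lnot q6 \leftrightarrow \lnot q6): β-rule — branch into T \lnot q6, F \lnot q6  //  F \lnot q6, T \lnot q6.
          branch 2.2.1 (add T \lnot q6, F \lnot q6):
            × closes — contains both q6 and \lnot q6.
          branch 2.2.2 (add F \lnot q6, T \lnot q6):
            × closes — contains both q6 and \lnot q6.
4 branches closed, 1 open.
Each open branch fixes some atoms; the unmentioned ones are free. Counting distinct full assignments: branch {q2=0, q6=1} (q1, q3, q4, q5) contributes 16 new. Total: 16.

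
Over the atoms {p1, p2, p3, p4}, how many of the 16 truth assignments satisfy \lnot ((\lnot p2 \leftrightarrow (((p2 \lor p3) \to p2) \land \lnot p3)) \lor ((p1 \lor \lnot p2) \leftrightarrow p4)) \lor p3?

Initial set: {(\lnot ((\lnot p2 \leftrightarrow (((p2 \lor p3) \to p2) \land \lnot p3)) \lor ((p1 \lor \lnot p2) \leftrightarrow p4)) \lor p3)}.
(\lnot ((\lnot p2 \leftrightarrow (((p2 \lor p3) \to p2) \land \lnot p3)) \lor ((p1 \lor \lnot p2) \leftrightarrow p4)) \lor p3): β-rule — branch into \lnot ((\lnot p2 \leftrightarrow (((p2 \lor p3) \to p2) \land \lnot p3)) \lor ((p1 \lor \lnot p2) \leftrightarrow p4))  //  p3.
  branch 1 (add \lnot ((\lnot p2 \leftrightarrow (((p2 \lor p3) \to p2) \land \lnot p3)) \lor ((p1 \lor \lnot p2) \leftrightarrow p4))):
    \lnot ((\lnot p2 \leftrightarrow (((p2 \lor p3) \to p2) \land \lnot p3)) \lor ((p1 \lor \lnot p2) \leftrightarrow p4)): α-rule — add \lnot (\lnot p2 \leftrightarrow (((p2 \lor p3) \to p2) \land \lnot p3)), \lnot ((p1 \lor \lnot p2) \leftrightarrow p4).
    \lnot (\lnot p2 \leftrightarrow (((p2 \lor p3) \to p2) \land \lnot p3)): β-rule — branch into \lnot p2, \lnot (((p2 \lor p3) \to p2) \land \lnot p3)  //  \lnot \lnot p2, (((p2 \lor p3) \to p2) \land \lnot p3).
      branch 1.1 (add \lnot p2, \lnot (((p2 \lor p3) \to p2) \land \lnot p3)):
        \lnot ((p1 \lor \lnot p2) \leftrightarrow p4): β-rule — branch into (p1 \lor \lnot p2), \lnot p4  //  \lnot (p1 \lor \lnot p2), p4.
          branch 1.1.1 (add (p1 \lor \lnot p2), \lnot p4):
            \lnot (((p2 \lor p3) \to p2) \land \lnot p3): β-rule — branch into \lnot ((p2 \lor p3) \to p2)  //  \lnot \lnot p3.
              branch 1.1.1.1 (add \lnot ((p2 \lor p3) \to p2)):
                \lnot ((p2 \lor p3) \to p2): α-rule — add (p2 \lor p3), \lnot p2.
                (p1 \lor \lnot p2): β-rule — branch into p1  //  \lnot p2.
                  branch 1.1.1.1.1 (add p1):
                    (p2 \lor p3): β-rule — branch into p2  //  p3.
                      branch 1.1.1.1.1.1 (add p2):
                        × closes — contains both p2 and \lnot p2.
                      branch 1.1.1.1.1.2 (add p3):
                        ○ open, literals {p1=T, p2=F, p3=T, p4=F}.
                  branch 1.1.1.1.2 (add \lnot p2):
                    (p2 \lor p3): β-rule — branch into p2  //  p3.
                      branch 1.1.1.1.2.1 (add p2):
                        × closes — contains both p2 and \lnot p2.
                      branch 1.1.1.1.2.2 (add p3):
                        ○ open, literals {p2=F, p3=T, p4=F}.
              branch 1.1.1.2 (add \lnot \lnot p3):
                (p1 \lor \lnot p2): β-rule — branch into p1  //  \lnot p2.
                  branch 1.1.1.2.1 (add p1):
                    ○ open, literals {p1=T, p2=F, p3=T, p4=F}.
                  branch 1.1.1.2.2 (add \lnot p2):
                    ○ open, literals {p2=F, p3=T, p4=F}.
          branch 1.1.2 (add \lnot (p1 \lor \lnot p2), p4):
            \lnot (p1 \lor \lnot p2): α-rule — add \lnot p1, \lnot \lnot p2.
            × closes — contains both p2 and \lnot p2.
      branch 1.2 (add \lnot \lnot p2, (((p2 \lor p3) \to p2) \land \lnot p3)):
        (((p2 \lor p3) \to p2) \land \lnot p3): α-rule — add ((p2 \lor p3) \to p2), \lnot p3.
        \lnot ((p1 \lor \lnot p2) \leftrightarrow p4): β-rule — branch into (p1 \lor \lnot p2), \lnot p4  //  \lnot (p1 \lor \lnot p2), p4.
          branch 1.2.1 (add (p1 \lor \lnot p2), \lnot p4):
            ((p2 \lor p3) \to p2): β-rule — branch into \lnot (p2 \lor p3)  //  p2.
              branch 1.2.1.1 (add \lnot (p2 \lor p3)):
                \lnot (p2 \lor p3): α-rule — add \lnot p2, \lnot p3.
                × closes — contains both p2 and \lnot p2.
              branch 1.2.1.2 (add p2):
                (p1 \lor \lnot p2): β-rule — branch into p1  //  \lnot p2.
                  branch 1.2.1.2.1 (add p1):
                    ○ open, literals {p1=T, p2=T, p3=F, p4=F}.
                  branch 1.2.1.2.2 (add \lnot p2):
                    × closes — contains both p2 and \lnot p2.
          branch 1.2.2 (add \lnot (p1 \lor \lnot p2), p4):
            \lnot (p1 \lor \lnot p2): α-rule — add \lnot p1, \lnot \lnot p2.
            ((p2 \lor p3) \to p2): β-rule — branch into \lnot (p2 \lor p3)  //  p2.
              branch 1.2.2.1 (add \lnot (p2 \lor p3)):
                \lnot (p2 \lor p3): α-rule — add \lnot p2, \lnot p3.
                × closes — contains both p2 and \lnot p2.
              branch 1.2.2.2 (add p2):
                ○ open, literals {p1=F, p2=T, p3=F, p4=T}.
  branch 2 (add p3):
    ○ open, literals {p3=T}.
6 branches closed, 7 open.
Each open branch fixes some atoms; the unmentioned ones are free. Counting distinct full assignments: branch {p1=T, p2=F, p3=T, p4=F} (none free) contributes 1 new; branch {p2=F, p3=T, p4=F} (p1) contributes 1 new; branch {p1=T, p2=F, p3=T, p4=F} (none free) contributes 0 new; branch {p2=F, p3=T, p4=F} (p1) contributes 0 new; branch {p1=T, p2=T, p3=F, p4=F} (none free) contributes 1 new; branch {p1=F, p2=T, p3=F, p4=T} (none free) contributes 1 new; branch {p3=T} (p1, p2, p4) contributes 6 new. Total: 10.

10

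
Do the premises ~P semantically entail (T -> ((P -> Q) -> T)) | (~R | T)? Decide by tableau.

Yes

Initial set: {~P; ~((T -> ((P -> Q) -> T)) | (~R | T))}.
~((T -> ((P -> Q) -> T)) | (~R | T)): α-rule — add ~(T -> ((P -> Q) -> T)), ~(~R | T).
~(T -> ((P -> Q) -> T)): α-rule — add T, ~((P -> Q) -> T).
~(~R | T): α-rule — add ~~R, ~T.
× closes — contains both T and ~T.
All 1 branch closes.
Every branch closed, so the premises entail the conclusion.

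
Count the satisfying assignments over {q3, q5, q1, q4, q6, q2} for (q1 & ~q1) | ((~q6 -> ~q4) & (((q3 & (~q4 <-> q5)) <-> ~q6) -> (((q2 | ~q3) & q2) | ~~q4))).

Initial set: {((q1 & ~q1) | ((~q6 -> ~q4) & (((q3 & (~q4 <-> q5)) <-> ~q6) -> (((q2 | ~q3) & q2) | ~~q4))))}.
((q1 & ~q1) | ((~q6 -> ~q4) & (((q3 & (~q4 <-> q5)) <-> ~q6) -> (((q2 | ~q3) & q2) | ~~q4)))): β-rule — branch into (q1 & ~q1)  //  ((~q6 -> ~q4) & (((q3 & (~q4 <-> q5)) <-> ~q6) -> (((q2 | ~q3) & q2) | ~~q4))).
  branch 1 (add (q1 & ~q1)):
    (q1 & ~q1): α-rule — add q1, ~q1.
    × closes — contains both q1 and ~q1.
  branch 2 (add ((~q6 -> ~q4) & (((q3 & (~q4 <-> q5)) <-> ~q6) -> (((q2 | ~q3) & q2) | ~~q4)))):
    ((~q6 -> ~q4) & (((q3 & (~q4 <-> q5)) <-> ~q6) -> (((q2 | ~q3) & q2) | ~~q4))): α-rule — add (~q6 -> ~q4), (((q3 & (~q4 <-> q5)) <-> ~q6) -> (((q2 | ~q3) & q2) | ~~q4)).
    (~q6 -> ~q4): β-rule — branch into ~~q6  //  ~q4.
      branch 2.1 (add ~~q6):
        (((q3 & (~q4 <-> q5)) <-> ~q6) -> (((q2 | ~q3) & q2) | ~~q4)): β-rule — branch into ~((q3 & (~q4 <-> q5)) <-> ~q6)  //  (((q2 | ~q3) & q2) | ~~q4).
          branch 2.1.1 (add ~((q3 & (~q4 <-> q5)) <-> ~q6)):
            ~((q3 & (~q4 <-> q5)) <-> ~q6): β-rule — branch into (q3 & (~q4 <-> q5)), ~~q6  //  ~(q3 & (~q4 <-> q5)), ~q6.
              branch 2.1.1.1 (add (q3 & (~q4 <-> q5)), ~~q6):
                (q3 & (~q4 <-> q5)): α-rule — add q3, (~q4 <-> q5).
                (~q4 <-> q5): β-rule — branch into ~q4, q5  //  ~~q4, ~q5.
                  branch 2.1.1.1.1 (add ~q4, q5):
                    ○ open, literals {q3=T, q4=F, q5=T, q6=T}.
                  branch 2.1.1.1.2 (add ~~q4, ~q5):
                    ○ open, literals {q3=T, q4=T, q5=F, q6=T}.
              branch 2.1.1.2 (add ~(q3 & (~q4 <-> q5)), ~q6):
                × closes — contains both q6 and ~q6.
          branch 2.1.2 (add (((q2 | ~q3) & q2) | ~~q4)):
            (((q2 | ~q3) & q2) | ~~q4): β-rule — branch into ((q2 | ~q3) & q2)  //  ~~q4.
              branch 2.1.2.1 (add ((q2 | ~q3) & q2)):
                ((q2 | ~q3) & q2): α-rule — add (q2 | ~q3), q2.
                (q2 | ~q3): β-rule — branch into q2  //  ~q3.
                  branch 2.1.2.1.1 (add q2):
                    ○ open, literals {q2=T, q6=T}.
                  branch 2.1.2.1.2 (add ~q3):
                    ○ open, literals {q2=T, q3=F, q6=T}.
              branch 2.1.2.2 (add ~~q4):
                ~~q4: drop double negation, giving q4.
                ○ open, literals {q4=T, q6=T}.
      branch 2.2 (add ~q4):
        (((q3 & (~q4 <-> q5)) <-> ~q6) -> (((q2 | ~q3) & q2) | ~~q4)): β-rule — branch into ~((q3 & (~q4 <-> q5)) <-> ~q6)  //  (((q2 | ~q3) & q2) | ~~q4).
          branch 2.2.1 (add ~((q3 & (~q4 <-> q5)) <-> ~q6)):
            ~((q3 & (~q4 <-> q5)) <-> ~q6): β-rule — branch into (q3 & (~q4 <-> q5)), ~~q6  //  ~(q3 & (~q4 <-> q5)), ~q6.
              branch 2.2.1.1 (add (q3 & (~q4 <-> q5)), ~~q6):
                (q3 & (~q4 <-> q5)): α-rule — add q3, (~q4 <-> q5).
                (~q4 <-> q5): β-rule — branch into ~q4, q5  //  ~~q4, ~q5.
                  branch 2.2.1.1.1 (add ~q4, q5):
                    ○ open, literals {q3=T, q4=F, q5=T, q6=T}.
                  branch 2.2.1.1.2 (add ~~q4, ~q5):
                    × closes — contains both q4 and ~q4.
              branch 2.2.1.2 (add ~(q3 & (~q4 <-> q5)), ~q6):
                ~(q3 & (~q4 <-> q5)): β-rule — branch into ~q3  //  ~(~q4 <-> q5).
                  branch 2.2.1.2.1 (add ~q3):
                    ○ open, literals {q3=F, q4=F, q6=F}.
                  branch 2.2.1.2.2 (add ~(~q4 <-> q5)):
                    ~(~q4 <-> q5): β-rule — branch into ~q4, ~q5  //  ~~q4, q5.
                      branch 2.2.1.2.2.1 (add ~q4, ~q5):
                        ○ open, literals {q4=F, q5=F, q6=F}.
                      branch 2.2.1.2.2.2 (add ~~q4, q5):
                        × closes — contains both q4 and ~q4.
          branch 2.2.2 (add (((q2 | ~q3) & q2) | ~~q4)):
            (((q2 | ~q3) & q2) | ~~q4): β-rule — branch into ((q2 | ~q3) & q2)  //  ~~q4.
              branch 2.2.2.1 (add ((q2 | ~q3) & q2)):
                ((q2 | ~q3) & q2): α-rule — add (q2 | ~q3), q2.
                (q2 | ~q3): β-rule — branch into q2  //  ~q3.
                  branch 2.2.2.1.1 (add q2):
                    ○ open, literals {q2=T, q4=F}.
                  branch 2.2.2.1.2 (add ~q3):
                    ○ open, literals {q2=T, q3=F, q4=F}.
              branch 2.2.2.2 (add ~~q4):
                ~~q4: drop double negation, giving q4.
                × closes — contains both q4 and ~q4.
5 branches closed, 10 open.
Each open branch fixes some atoms; the unmentioned ones are free. Counting distinct full assignments: branch {q3=T, q4=F, q5=T, q6=T} (q1, q2) contributes 4 new; branch {q3=T, q4=T, q5=F, q6=T} (q1, q2) contributes 4 new; branch {q2=T, q6=T} (q3, q5, q1, q4) contributes 12 new; branch {q2=T, q3=F, q6=T} (q5, q1, q4) contributes 0 new; branch {q4=T, q6=T} (q3, q5, q1, q2) contributes 6 new; branch {q3=T, q4=F, q5=T, q6=T} (q1, q2) contributes 0 new; branch {q3=F, q4=F, q6=F} (q5, q1, q2) contributes 8 new; branch {q4=F, q5=F, q6=F} (q3, q1, q2) contributes 4 new; branch {q2=T, q4=F} (q3, q5, q1, q6) contributes 2 new; branch {q2=T, q3=F, q4=F} (q5, q1, q6) contributes 0 new. Total: 40.

40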